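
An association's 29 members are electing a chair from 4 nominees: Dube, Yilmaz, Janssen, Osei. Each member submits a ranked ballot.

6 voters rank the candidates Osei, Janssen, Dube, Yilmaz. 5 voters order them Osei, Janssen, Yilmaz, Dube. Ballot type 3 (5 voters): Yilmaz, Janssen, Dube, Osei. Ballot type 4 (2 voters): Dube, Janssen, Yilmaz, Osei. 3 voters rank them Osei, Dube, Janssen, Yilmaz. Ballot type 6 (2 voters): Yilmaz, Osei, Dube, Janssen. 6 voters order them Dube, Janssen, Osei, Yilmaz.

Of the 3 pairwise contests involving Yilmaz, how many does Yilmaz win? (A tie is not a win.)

0

Yilmaz against each rival (29 voters):
Yilmaz vs Dube: Dube, 17–12.
Yilmaz vs Janssen: Yilmaz preferred on 5+2 = 7 ballots; Janssen wins 22–7.
Yilmaz vs Osei: Yilmaz preferred on 5+2+2 = 9 ballots; Osei wins 20–9.
Yilmaz beats no one; loses to Dube, Janssen, Osei — 0 pairwise wins.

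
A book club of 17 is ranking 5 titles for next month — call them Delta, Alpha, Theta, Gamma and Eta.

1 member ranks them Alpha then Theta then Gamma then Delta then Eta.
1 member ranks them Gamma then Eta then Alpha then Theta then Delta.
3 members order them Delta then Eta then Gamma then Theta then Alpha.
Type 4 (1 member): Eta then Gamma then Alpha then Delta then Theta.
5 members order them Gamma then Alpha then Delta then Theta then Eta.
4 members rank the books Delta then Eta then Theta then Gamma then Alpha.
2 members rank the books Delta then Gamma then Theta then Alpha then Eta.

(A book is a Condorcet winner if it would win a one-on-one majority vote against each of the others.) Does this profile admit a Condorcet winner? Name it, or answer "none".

Delta

Pairwise majorities:
Delta vs Alpha: Delta, 9–8.
Delta vs Theta: Delta wins 15–2.
Delta vs Gamma: Delta, 9–8.
Delta vs Eta: Delta wins 15–2.
Alpha vs Theta: Theta, 9–8.
Alpha vs Gamma: 1 for Alpha, 16 for Gamma — Gamma by 16–1.
Alpha vs Eta: Eta wins 9–8.
Theta vs Gamma: Gamma wins 12–5.
Theta–Eta: Eta 9–8.
Gamma–Eta: Gamma 9–8.
Delta beats each of Alpha, Theta, Gamma, Eta — Delta is the Condorcet winner.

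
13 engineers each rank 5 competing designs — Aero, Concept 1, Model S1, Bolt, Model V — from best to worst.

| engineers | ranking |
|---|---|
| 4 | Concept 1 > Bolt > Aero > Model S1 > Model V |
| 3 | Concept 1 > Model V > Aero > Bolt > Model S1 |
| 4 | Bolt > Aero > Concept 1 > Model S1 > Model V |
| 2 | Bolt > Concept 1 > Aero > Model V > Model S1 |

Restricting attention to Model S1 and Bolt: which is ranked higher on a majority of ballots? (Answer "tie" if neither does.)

Bolt

No ballot ranks Model S1 above Bolt: 0.
Ballots ranking Bolt above Model S1: 13 − 0 = 13.
Bolt wins the head-to-head 13–0.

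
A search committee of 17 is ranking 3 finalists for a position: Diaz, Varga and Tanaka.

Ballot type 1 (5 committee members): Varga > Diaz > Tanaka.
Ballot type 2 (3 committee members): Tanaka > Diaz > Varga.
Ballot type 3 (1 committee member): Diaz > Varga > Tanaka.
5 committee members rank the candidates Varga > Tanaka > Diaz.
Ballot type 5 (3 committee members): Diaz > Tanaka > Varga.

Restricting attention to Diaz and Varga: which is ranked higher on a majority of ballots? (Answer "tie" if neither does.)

Varga

Ballots ranking Diaz above Varga: 3 + 1 + 3 = 7.
Ballots ranking Varga above Diaz: 17 − 7 = 10.
Varga wins the head-to-head 10–7.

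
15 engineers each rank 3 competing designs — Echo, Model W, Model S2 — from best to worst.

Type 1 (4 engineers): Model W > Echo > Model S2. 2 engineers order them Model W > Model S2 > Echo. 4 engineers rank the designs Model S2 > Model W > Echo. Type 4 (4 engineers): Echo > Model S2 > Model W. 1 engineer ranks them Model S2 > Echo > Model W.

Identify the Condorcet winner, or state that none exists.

Head-to-head results (15 engineers):
Echo–Model W: Model W 10–5.
Echo vs Model S2: 8 to 7, Echo.
Model W vs Model S2: Model S2, 9–6.
Each design drops at least one matchup (Echo loses to Model W; Model W loses to Model S2; Model S2 loses to Echo); the cycle Echo beats Model S2 beats Model W beats Echo rules out a Condorcet winner.

none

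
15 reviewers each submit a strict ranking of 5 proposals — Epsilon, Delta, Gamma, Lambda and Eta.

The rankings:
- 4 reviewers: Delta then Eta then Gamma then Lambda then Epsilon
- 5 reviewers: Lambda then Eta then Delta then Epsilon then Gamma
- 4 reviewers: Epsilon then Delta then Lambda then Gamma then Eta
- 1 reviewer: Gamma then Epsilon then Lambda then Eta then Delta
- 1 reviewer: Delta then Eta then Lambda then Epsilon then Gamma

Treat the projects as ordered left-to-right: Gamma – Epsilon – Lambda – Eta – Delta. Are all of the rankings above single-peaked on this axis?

Axis positions: Gamma=1, Epsilon=2, Lambda=3, Eta=4, Delta=5.
Group 1: ranking walks positions 5-4-1-3-2; Gamma is ranked above Lambda even though Lambda lies between Gamma and the peak Delta on the axis — preferences dip and rise again. Not single-peaked.
Group 2 (peak Lambda at position 3): ranking walks positions 3-4-5-2-1, expanding outward from the peak — single-peaked.
Group 3: ranking walks positions 2-5-3-1-4; Delta is ranked above Lambda even though Lambda lies between Delta and the peak Epsilon on the axis — preferences dip and rise again. Not single-peaked.
Group 4 (peak Gamma at position 1): ranking walks positions 1-2-3-4-5, expanding outward from the peak — single-peaked.
Group 5 (peak Delta at position 5): ranking walks positions 5-4-3-2-1, expanding outward from the peak — single-peaked.
Group 1 violates single-peakedness, so the profile is not single-peaked on this axis.

no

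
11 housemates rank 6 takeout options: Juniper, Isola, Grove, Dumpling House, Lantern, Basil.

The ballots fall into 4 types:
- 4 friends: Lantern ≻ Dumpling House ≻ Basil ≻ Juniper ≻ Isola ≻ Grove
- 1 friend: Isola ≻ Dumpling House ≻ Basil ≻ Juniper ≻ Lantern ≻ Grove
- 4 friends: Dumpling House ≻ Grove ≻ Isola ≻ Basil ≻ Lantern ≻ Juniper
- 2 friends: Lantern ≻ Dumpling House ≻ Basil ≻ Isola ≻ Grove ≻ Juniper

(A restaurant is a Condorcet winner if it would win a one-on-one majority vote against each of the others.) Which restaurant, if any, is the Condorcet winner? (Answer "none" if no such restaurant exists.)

Lantern

Pairwise majorities:
Juniper vs Isola: 4 to 7, Isola.
Juniper vs Grove: Juniper preferred on 4+1 = 5 ballots; Grove wins 6–5.
Juniper vs Dumpling House: Dumpling House wins 11–0.
Juniper vs Lantern: Juniper preferred on 1 ballot; Lantern wins 10–1.
Juniper vs Basil: Basil wins 11–0.
Isola vs Grove: Isola, 7–4.
Isola vs Dumpling House: 1 to 10, Dumpling House.
Isola vs Lantern: Lantern, 6–5.
Isola vs Basil: Basil, 6–5.
Grove vs Dumpling House: 0 for Grove, 11 for Dumpling House — Dumpling House by 11–0.
Grove vs Lantern: Lantern, 7–4.
Grove vs Basil: Grove preferred on 4 ballots; Basil wins 7–4.
Dumpling House–Lantern: Lantern 6–5.
Dumpling House–Basil: Dumpling House 11–0.
Lantern vs Basil: Lantern is ranked higher on 4+2 = 6 ballots, Basil on 5. Lantern wins 6–5.
Lantern wins every pairwise contest, so Lantern is the Condorcet winner.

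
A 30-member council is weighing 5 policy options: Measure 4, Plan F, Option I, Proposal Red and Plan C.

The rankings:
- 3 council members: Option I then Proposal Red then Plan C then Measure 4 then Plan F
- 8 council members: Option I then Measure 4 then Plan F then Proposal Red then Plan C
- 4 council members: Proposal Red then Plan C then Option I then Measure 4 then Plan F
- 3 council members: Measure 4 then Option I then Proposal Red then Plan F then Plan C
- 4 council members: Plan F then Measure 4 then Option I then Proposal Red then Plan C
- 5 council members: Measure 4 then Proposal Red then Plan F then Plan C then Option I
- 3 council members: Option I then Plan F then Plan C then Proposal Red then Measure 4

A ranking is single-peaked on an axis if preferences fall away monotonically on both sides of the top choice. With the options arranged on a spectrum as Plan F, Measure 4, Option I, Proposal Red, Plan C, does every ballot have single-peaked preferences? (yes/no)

Axis positions: Plan F=1, Measure 4=2, Option I=3, Proposal Red=4, Plan C=5.
Bloc 1 (peak Option I at position 3): ranking walks positions 3-4-5-2-1, expanding outward from the peak — single-peaked.
Bloc 2 (peak Option I at position 3): ranking walks positions 3-2-1-4-5, expanding outward from the peak — single-peaked.
Bloc 3 (peak Proposal Red at position 4): ranking walks positions 4-5-3-2-1, expanding outward from the peak — single-peaked.
Bloc 4 (peak Measure 4 at position 2): ranking walks positions 2-3-4-1-5, expanding outward from the peak — single-peaked.
Bloc 5 (peak Plan F at position 1): ranking walks positions 1-2-3-4-5, expanding outward from the peak — single-peaked.
Bloc 6: ranking walks positions 2-4-1-5-3; Proposal Red is ranked above Option I even though Option I lies between Proposal Red and the peak Measure 4 on the axis — preferences dip and rise again. Not single-peaked.
Bloc 7: ranking walks positions 3-1-5-4-2; Plan F is ranked above Measure 4 even though Measure 4 lies between Plan F and the peak Option I on the axis — preferences dip and rise again. Not single-peaked.
Bloc 6 violates single-peakedness, so the profile is not single-peaked on this axis.

no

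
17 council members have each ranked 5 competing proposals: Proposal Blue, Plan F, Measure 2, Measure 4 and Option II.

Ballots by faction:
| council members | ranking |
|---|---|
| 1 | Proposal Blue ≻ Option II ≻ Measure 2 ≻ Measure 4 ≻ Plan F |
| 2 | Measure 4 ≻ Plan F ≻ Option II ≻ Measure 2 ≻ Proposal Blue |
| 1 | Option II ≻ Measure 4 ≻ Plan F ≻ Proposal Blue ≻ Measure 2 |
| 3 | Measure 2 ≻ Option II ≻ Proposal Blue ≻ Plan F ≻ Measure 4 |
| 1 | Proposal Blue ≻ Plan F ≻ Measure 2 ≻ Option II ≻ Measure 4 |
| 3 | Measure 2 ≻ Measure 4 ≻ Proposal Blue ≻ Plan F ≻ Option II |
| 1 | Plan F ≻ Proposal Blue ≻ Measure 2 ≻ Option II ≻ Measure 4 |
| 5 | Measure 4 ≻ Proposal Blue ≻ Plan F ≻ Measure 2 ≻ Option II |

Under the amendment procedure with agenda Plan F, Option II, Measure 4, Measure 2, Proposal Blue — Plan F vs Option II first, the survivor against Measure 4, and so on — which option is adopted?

Round 1: Plan F vs Option II — 12–5, Plan F advances.
Round 2: Plan F vs Measure 4 — 5–12, Measure 4 advances.
Round 3: Measure 4 vs Measure 2 — 8–9, Measure 2 advances.
Round 4: Measure 2 vs Proposal Blue — 8–9, Proposal Blue advances.
The agenda winner is Proposal Blue.

Proposal Blue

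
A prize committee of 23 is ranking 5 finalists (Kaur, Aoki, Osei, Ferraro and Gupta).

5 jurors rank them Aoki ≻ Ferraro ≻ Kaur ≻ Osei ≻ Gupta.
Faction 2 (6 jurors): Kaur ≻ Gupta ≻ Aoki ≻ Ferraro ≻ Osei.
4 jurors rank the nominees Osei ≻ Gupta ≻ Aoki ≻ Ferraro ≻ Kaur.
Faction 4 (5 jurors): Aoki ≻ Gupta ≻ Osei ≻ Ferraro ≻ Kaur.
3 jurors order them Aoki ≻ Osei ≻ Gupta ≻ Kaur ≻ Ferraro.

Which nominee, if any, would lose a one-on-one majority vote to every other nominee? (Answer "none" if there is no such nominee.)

Head-to-head results (23 jurors):
Kaur vs Aoki: Kaur is ranked higher on 6 ballots, Aoki on 17. Aoki wins 17–6.
Kaur vs Osei: Osei wins 12–11.
Kaur vs Ferraro: Ferraro, 14–9.
Kaur–Gupta: Gupta 12–11.
Aoki vs Osei: Aoki preferred on 5+6+5+3 = 19 ballots; Aoki wins 19–4.
Aoki vs Ferraro: Aoki preferred on 5+6+4+5+3 = 23 ballots; Aoki wins 23–0.
Aoki vs Gupta: Aoki, 13–10.
Osei–Ferraro: Osei 12–11.
Osei vs Gupta: Osei, 12–11.
Ferraro vs Gupta: 5 to 18, Gupta.
Kaur is beaten in every head-to-head and is the Condorcet loser.

Kaur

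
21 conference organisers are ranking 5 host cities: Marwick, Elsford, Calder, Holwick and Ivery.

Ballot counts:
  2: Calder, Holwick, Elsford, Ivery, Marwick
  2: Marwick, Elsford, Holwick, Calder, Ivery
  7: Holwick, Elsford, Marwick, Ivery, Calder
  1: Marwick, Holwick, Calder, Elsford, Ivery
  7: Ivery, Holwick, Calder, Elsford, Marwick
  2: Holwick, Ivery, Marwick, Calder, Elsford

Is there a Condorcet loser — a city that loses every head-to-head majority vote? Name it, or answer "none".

Head-to-head results (21 organisers):
Marwick vs Elsford: Marwick preferred on 2+1+2 = 5 ballots; Elsford wins 16–5.
Marwick vs Calder: 12 to 9, Marwick.
Marwick vs Holwick: Holwick wins 18–3.
Marwick vs Ivery: Ivery, 11–10.
Elsford vs Calder: Calder, 12–9.
Elsford vs Holwick: Holwick wins 19–2.
Elsford vs Ivery: Elsford wins 12–9.
Calder vs Holwick: 2 for Calder, 19 for Holwick — Holwick by 19–2.
Calder vs Ivery: Ivery, 16–5.
Holwick vs Ivery: Holwick, 14–7.
Every city wins at least one matchup (Marwick beats Calder; Elsford beats Marwick; Calder beats Elsford; Holwick beats Marwick; Ivery beats Marwick), so there is no Condorcet loser.

none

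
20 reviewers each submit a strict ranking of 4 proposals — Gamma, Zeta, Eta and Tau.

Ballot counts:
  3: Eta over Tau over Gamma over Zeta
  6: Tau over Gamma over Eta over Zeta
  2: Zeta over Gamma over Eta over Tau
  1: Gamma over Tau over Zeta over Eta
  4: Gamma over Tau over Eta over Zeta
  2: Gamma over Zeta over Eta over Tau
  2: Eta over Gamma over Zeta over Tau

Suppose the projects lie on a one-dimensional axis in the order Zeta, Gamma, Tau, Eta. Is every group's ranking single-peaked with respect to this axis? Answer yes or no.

Axis positions: Zeta=1, Gamma=2, Tau=3, Eta=4.
Group 1 (peak Eta at position 4): ranking walks positions 4-3-2-1, expanding outward from the peak — single-peaked.
Group 2 (peak Tau at position 3): ranking walks positions 3-2-4-1, expanding outward from the peak — single-peaked.
Group 3: ranking walks positions 1-2-4-3; Eta is ranked above Tau even though Tau lies between Eta and the peak Zeta on the axis — preferences dip and rise again. Not single-peaked.
Group 4 (peak Gamma at position 2): ranking walks positions 2-3-1-4, expanding outward from the peak — single-peaked.
Group 5 (peak Gamma at position 2): ranking walks positions 2-3-4-1, expanding outward from the peak — single-peaked.
Group 6: ranking walks positions 2-1-4-3; Eta is ranked above Tau even though Tau lies between Eta and the peak Gamma on the axis — preferences dip and rise again. Not single-peaked.
Group 7: ranking walks positions 4-2-1-3; Gamma is ranked above Tau even though Tau lies between Gamma and the peak Eta on the axis — preferences dip and rise again. Not single-peaked.
Group 3 violates single-peakedness, so the profile is not single-peaked on this axis.

no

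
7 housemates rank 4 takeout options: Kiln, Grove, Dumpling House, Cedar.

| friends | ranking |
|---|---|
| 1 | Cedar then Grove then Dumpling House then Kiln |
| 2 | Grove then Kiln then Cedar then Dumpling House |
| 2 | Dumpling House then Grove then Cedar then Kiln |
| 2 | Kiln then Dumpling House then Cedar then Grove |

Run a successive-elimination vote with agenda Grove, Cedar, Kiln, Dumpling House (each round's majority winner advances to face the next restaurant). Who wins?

Round 1: Grove vs Cedar — 4–3, Grove advances.
Round 2: Grove vs Kiln — 5–2, Grove advances.
Round 3: Grove vs Dumpling House — 3–4, Dumpling House advances.
Dumpling House survives the agenda.

Dumpling House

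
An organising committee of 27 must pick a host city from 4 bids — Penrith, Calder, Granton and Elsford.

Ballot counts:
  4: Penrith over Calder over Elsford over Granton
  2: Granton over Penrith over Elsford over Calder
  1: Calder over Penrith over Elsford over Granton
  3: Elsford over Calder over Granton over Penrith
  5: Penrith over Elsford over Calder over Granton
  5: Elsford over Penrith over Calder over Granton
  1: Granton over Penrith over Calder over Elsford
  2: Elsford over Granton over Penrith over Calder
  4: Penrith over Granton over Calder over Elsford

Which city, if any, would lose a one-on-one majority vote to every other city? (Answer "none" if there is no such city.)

Granton

Pairwise majorities:
Penrith vs Calder: Penrith preferred on 23 ballots; Penrith wins 23–4.
Penrith vs Granton: Penrith wins 19–8.
Penrith–Elsford: Penrith 17–10.
Calder vs Granton: 4+1+3+5+5 = 18 for Calder, 9 for Granton — Calder by 18–9.
Calder vs Elsford: Calder preferred on 4+1+1+4 = 10 ballots; Elsford wins 17–10.
Granton vs Elsford: Granton is ranked higher on 2+1+4 = 7 ballots, Elsford on 20. Elsford wins 20–7.
Granton is beaten in every head-to-head and is the Condorcet loser.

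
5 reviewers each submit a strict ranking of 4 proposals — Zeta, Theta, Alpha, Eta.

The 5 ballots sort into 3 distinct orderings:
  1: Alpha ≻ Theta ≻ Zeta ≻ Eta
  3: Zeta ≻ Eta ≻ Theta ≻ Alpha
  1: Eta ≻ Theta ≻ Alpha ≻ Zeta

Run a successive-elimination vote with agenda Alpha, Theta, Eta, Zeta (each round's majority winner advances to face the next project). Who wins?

Zeta

Round 1: Alpha vs Theta — 1–4, Theta advances.
Round 2: Theta vs Eta — 1–4, Eta advances.
Round 3: Eta vs Zeta — 1–4, Zeta advances.
The agenda winner is Zeta.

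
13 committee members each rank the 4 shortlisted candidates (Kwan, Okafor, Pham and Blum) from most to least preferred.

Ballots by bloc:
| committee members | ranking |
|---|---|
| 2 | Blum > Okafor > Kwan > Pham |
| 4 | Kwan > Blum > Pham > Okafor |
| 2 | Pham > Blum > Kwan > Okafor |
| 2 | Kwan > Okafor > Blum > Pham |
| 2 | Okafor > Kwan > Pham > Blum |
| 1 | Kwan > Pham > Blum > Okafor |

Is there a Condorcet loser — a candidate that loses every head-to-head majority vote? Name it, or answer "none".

Pairwise majorities:
Kwan vs Okafor: Kwan wins 9–4.
Kwan vs Pham: Kwan is ranked higher on 2+4+2+2+1 = 11 ballots, Pham on 2. Kwan wins 11–2.
Kwan vs Blum: 4+2+2+1 = 9 for Kwan, 4 for Blum — Kwan by 9–4.
Okafor vs Pham: Okafor preferred on 2+2+2 = 6 ballots; Pham wins 7–6.
Okafor–Blum: Blum 9–4.
Pham vs Blum: Pham is ranked higher on 2+2+1 = 5 ballots, Blum on 8. Blum wins 8–5.
Okafor is beaten in every head-to-head and is the Condorcet loser.

Okafor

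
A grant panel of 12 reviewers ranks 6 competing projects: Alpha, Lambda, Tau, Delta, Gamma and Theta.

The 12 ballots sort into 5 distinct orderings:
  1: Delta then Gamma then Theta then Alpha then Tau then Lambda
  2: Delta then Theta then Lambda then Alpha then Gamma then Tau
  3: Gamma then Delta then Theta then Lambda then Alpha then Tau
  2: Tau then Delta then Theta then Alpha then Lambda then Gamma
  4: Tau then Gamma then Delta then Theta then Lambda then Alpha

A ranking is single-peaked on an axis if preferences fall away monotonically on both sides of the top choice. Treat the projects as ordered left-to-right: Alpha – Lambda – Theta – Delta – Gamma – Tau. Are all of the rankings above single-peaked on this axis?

Axis positions: Alpha=1, Lambda=2, Theta=3, Delta=4, Gamma=5, Tau=6.
Bloc 1: ranking walks positions 4-5-3-1-6-2; Alpha is ranked above Lambda even though Lambda lies between Alpha and the peak Delta on the axis — preferences dip and rise again. Not single-peaked.
Bloc 2 (peak Delta at position 4): ranking walks positions 4-3-2-1-5-6, expanding outward from the peak — single-peaked.
Bloc 3 (peak Gamma at position 5): ranking walks positions 5-4-3-2-1-6, expanding outward from the peak — single-peaked.
Bloc 4: ranking walks positions 6-4-3-1-2-5; Delta is ranked above Gamma even though Gamma lies between Delta and the peak Tau on the axis — preferences dip and rise again. Not single-peaked.
Bloc 5 (peak Tau at position 6): ranking walks positions 6-5-4-3-2-1, expanding outward from the peak — single-peaked.
Bloc 1 violates single-peakedness, so the profile is not single-peaked on this axis.

no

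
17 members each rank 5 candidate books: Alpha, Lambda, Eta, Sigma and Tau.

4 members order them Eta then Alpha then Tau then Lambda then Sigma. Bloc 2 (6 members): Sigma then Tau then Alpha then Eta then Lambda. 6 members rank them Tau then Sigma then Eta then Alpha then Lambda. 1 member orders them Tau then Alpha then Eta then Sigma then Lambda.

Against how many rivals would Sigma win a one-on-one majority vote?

3

Sigma against each rival (17 members):
Sigma vs Alpha: 12 to 5, Sigma.
Sigma vs Lambda: Sigma wins 13–4.
Sigma vs Eta: Sigma, 12–5.
Sigma vs Tau: Tau wins 11–6.
Sigma beats Alpha, Lambda, Eta; loses to Tau — 3 pairwise wins.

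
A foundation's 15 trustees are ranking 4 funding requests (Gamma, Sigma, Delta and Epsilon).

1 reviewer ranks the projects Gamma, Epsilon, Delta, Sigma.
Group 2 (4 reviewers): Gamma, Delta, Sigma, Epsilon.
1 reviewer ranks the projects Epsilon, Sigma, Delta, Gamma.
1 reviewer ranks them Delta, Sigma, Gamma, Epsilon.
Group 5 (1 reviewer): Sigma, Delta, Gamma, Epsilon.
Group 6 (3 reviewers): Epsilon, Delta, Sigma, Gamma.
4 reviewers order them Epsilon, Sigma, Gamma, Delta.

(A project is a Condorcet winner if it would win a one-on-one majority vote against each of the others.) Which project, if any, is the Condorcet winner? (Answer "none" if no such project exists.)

Epsilon

Check each pair by majority over 15 ballots:
Gamma vs Sigma: 5 to 10, Sigma.
Gamma vs Delta: Gamma is ranked higher on 1+4+4 = 9 ballots, Delta on 6. Gamma wins 9–6.
Gamma–Epsilon: Epsilon 8–7.
Sigma vs Delta: Sigma preferred on 1+1+4 = 6 ballots; Delta wins 9–6.
Sigma vs Epsilon: Sigma preferred on 4+1+1 = 6 ballots; Epsilon wins 9–6.
Delta vs Epsilon: 4+1+1 = 6 for Delta, 9 for Epsilon — Epsilon by 9–6.
Epsilon wins every pairwise contest, so Epsilon is the Condorcet winner.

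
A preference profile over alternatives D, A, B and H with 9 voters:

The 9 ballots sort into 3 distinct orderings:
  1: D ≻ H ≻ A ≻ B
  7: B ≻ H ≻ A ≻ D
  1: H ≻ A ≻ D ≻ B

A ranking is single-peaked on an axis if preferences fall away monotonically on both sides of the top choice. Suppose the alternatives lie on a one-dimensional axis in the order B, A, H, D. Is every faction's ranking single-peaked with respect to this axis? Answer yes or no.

Axis positions: B=1, A=2, H=3, D=4.
Faction 1 (peak D at position 4): ranking walks positions 4-3-2-1, expanding outward from the peak — single-peaked.
Faction 2: ranking walks positions 1-3-2-4; H is ranked above A even though A lies between H and the peak B on the axis — preferences dip and rise again. Not single-peaked.
Faction 3 (peak H at position 3): ranking walks positions 3-2-4-1, expanding outward from the peak — single-peaked.
Faction 2 violates single-peakedness, so the profile is not single-peaked on this axis.

no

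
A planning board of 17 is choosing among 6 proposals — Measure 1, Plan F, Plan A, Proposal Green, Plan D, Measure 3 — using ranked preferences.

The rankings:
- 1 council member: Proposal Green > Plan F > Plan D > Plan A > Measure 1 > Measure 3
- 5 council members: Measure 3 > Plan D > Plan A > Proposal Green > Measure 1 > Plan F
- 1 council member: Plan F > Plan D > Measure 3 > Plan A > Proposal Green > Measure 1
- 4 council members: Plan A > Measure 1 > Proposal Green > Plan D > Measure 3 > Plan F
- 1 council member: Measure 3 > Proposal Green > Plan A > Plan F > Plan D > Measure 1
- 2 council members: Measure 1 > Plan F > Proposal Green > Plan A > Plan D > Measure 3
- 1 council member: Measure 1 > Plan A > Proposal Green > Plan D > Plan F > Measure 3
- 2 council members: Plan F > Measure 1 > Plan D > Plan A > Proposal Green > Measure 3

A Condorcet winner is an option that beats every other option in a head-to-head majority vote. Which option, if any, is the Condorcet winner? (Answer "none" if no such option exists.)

none

Check each pair by majority over 17 ballots:
Measure 1–Plan F: Measure 1 12–5.
Measure 1 vs Plan A: Plan A, 12–5.
Measure 1–Proposal Green: Measure 1 9–8.
Measure 1 vs Plan D: Measure 1, 9–8.
Measure 1 vs Measure 3: Measure 1, 10–7.
Plan F–Plan A: Plan A 11–6.
Plan F vs Proposal Green: Proposal Green, 12–5.
Plan F vs Plan D: Plan D wins 10–7.
Plan F vs Measure 3: Measure 3, 10–7.
Plan A vs Proposal Green: Plan A wins 13–4.
Plan A vs Plan D: Plan D wins 9–8.
Plan A–Measure 3: Plan A 10–7.
Proposal Green vs Plan D: Proposal Green, 9–8.
Proposal Green vs Measure 3: Proposal Green wins 10–7.
Plan D–Measure 3: Plan D 11–6.
Each option drops at least one matchup (Measure 1 loses to Plan A; Plan F loses to Measure 1; Plan A loses to Plan D; Proposal Green loses to Measure 1; Plan D loses to Measure 1; Measure 3 loses to Measure 1); the cycle Measure 1 beats Plan D beats Plan A beats Measure 1 rules out a Condorcet winner.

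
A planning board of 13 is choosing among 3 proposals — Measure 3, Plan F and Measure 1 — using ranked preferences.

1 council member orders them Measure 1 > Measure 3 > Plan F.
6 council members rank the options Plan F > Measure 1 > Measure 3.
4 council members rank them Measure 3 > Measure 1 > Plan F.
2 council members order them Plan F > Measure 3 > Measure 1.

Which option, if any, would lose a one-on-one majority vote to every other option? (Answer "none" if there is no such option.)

Measure 3

Head-to-head results (13 council members):
Measure 3 vs Plan F: 5 to 8, Plan F.
Measure 3 vs Measure 1: 4+2 = 6 for Measure 3, 7 for Measure 1 — Measure 1 by 7–6.
Plan F vs Measure 1: Plan F, 8–5.
Only Measure 3 has no wins; Measure 3 is the Condorcet loser.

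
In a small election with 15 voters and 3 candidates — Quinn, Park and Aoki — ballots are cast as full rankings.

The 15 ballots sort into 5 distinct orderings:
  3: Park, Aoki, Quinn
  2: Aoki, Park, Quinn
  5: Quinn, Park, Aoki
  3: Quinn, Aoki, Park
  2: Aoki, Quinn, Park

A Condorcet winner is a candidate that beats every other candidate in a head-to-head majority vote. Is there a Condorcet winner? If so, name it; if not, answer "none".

Head-to-head results (15 voters):
Quinn vs Park: Quinn is ranked higher on 5+3+2 = 10 ballots, Park on 5. Quinn wins 10–5.
Quinn vs Aoki: Quinn is ranked higher on 5+3 = 8 ballots, Aoki on 7. Quinn wins 8–7.
Park–Aoki: Park 8–7.
Only Quinn has no losses; Quinn is the Condorcet winner.

Quinn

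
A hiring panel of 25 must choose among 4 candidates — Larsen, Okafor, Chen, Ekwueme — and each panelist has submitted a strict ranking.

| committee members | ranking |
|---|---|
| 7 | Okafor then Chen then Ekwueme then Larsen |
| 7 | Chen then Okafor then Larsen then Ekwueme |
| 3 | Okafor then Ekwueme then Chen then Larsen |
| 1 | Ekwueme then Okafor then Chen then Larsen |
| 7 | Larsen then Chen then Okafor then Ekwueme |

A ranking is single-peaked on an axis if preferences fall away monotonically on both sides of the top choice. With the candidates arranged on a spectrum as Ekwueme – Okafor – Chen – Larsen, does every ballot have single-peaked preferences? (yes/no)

yes

Axis positions: Ekwueme=1, Okafor=2, Chen=3, Larsen=4.
Group 1 (peak Okafor at position 2): ranking walks positions 2-3-1-4, expanding outward from the peak — single-peaked.
Group 2 (peak Chen at position 3): ranking walks positions 3-2-4-1, expanding outward from the peak — single-peaked.
Group 3 (peak Okafor at position 2): ranking walks positions 2-1-3-4, expanding outward from the peak — single-peaked.
Group 4 (peak Ekwueme at position 1): ranking walks positions 1-2-3-4, expanding outward from the peak — single-peaked.
Group 5 (peak Larsen at position 4): ranking walks positions 4-3-2-1, expanding outward from the peak — single-peaked.
Every ranking is single-peaked on this axis.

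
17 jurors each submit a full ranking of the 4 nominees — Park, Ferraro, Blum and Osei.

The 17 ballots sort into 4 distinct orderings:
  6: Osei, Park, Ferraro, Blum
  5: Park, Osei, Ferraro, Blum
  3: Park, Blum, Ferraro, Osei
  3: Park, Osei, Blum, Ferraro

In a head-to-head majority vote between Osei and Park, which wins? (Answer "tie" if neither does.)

Ballots ranking Osei above Park: 6.
Ballots ranking Park above Osei: 17 − 6 = 11.
Park wins the head-to-head 11–6.

Park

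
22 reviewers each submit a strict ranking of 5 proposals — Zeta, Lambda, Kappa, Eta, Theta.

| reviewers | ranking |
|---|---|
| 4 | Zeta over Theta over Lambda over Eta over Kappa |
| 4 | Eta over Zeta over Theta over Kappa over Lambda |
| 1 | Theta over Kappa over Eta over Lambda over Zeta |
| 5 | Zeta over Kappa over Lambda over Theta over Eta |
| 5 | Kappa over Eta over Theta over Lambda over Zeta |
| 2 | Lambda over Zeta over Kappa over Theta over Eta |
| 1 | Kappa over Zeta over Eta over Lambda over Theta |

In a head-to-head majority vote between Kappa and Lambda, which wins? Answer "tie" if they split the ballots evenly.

Kappa

Ballots ranking Kappa above Lambda: 4 + 1 + 5 + 5 + 1 = 16.
Ballots ranking Lambda above Kappa: 22 − 16 = 6.
Kappa wins the head-to-head 16–6.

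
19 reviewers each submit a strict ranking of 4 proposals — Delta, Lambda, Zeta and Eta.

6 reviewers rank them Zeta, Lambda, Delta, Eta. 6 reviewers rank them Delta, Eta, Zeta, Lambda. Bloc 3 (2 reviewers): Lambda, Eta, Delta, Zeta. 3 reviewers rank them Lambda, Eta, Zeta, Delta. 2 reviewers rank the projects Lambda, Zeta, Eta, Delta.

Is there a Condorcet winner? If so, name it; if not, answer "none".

none

Check each pair by majority over 19 ballots:
Delta vs Lambda: Delta preferred on 6 ballots; Lambda wins 13–6.
Delta vs Zeta: Delta preferred on 6+2 = 8 ballots; Zeta wins 11–8.
Delta vs Eta: 12 to 7, Delta.
Lambda vs Zeta: Lambda preferred on 2+3+2 = 7 ballots; Zeta wins 12–7.
Lambda vs Eta: Lambda preferred on 6+2+3+2 = 13 ballots; Lambda wins 13–6.
Zeta vs Eta: Zeta preferred on 6+2 = 8 ballots; Eta wins 11–8.
Each project drops at least one matchup (Delta loses to Lambda; Lambda loses to Zeta; Zeta loses to Eta; Eta loses to Delta); the cycle Delta > Eta > Zeta > Delta rules out a Condorcet winner.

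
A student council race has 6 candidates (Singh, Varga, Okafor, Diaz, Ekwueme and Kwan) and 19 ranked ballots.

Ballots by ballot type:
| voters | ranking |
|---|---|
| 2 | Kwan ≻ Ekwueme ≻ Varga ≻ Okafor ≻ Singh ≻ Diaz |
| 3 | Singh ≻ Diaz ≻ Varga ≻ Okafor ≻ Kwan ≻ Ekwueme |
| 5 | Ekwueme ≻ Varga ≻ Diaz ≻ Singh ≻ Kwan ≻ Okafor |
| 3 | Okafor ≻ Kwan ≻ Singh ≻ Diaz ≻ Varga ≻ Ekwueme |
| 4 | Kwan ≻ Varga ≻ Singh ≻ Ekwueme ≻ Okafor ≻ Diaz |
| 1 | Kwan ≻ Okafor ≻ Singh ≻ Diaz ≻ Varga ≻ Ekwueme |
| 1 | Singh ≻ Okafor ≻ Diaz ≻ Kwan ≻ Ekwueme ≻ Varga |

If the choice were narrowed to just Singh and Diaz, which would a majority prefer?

Ballots ranking Singh above Diaz: 2 + 3 + 3 + 4 + 1 + 1 = 14.
Ballots ranking Diaz above Singh: 19 − 14 = 5.
Singh wins the head-to-head 14–5.

Singh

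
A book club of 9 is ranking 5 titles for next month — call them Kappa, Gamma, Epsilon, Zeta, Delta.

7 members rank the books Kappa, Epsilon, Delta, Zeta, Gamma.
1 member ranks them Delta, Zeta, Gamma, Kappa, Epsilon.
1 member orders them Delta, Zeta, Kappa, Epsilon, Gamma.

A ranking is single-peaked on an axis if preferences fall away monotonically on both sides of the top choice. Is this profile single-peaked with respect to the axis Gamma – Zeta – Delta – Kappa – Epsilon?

Axis positions: Gamma=1, Zeta=2, Delta=3, Kappa=4, Epsilon=5.
Bloc 1 (peak Kappa at position 4): ranking walks positions 4-5-3-2-1, expanding outward from the peak — single-peaked.
Bloc 2 (peak Delta at position 3): ranking walks positions 3-2-1-4-5, expanding outward from the peak — single-peaked.
Bloc 3 (peak Delta at position 3): ranking walks positions 3-2-4-5-1, expanding outward from the peak — single-peaked.
Every ranking is single-peaked on this axis.

yes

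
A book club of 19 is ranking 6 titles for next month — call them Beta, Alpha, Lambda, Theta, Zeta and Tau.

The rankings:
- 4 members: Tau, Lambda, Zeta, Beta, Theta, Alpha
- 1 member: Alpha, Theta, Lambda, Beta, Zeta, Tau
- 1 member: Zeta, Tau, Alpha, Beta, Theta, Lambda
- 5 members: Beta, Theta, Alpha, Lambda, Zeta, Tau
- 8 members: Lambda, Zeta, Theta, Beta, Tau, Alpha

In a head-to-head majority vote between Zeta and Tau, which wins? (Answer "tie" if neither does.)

Ballots ranking Zeta above Tau: 1 + 1 + 5 + 8 = 15.
Ballots ranking Tau above Zeta: 19 − 15 = 4.
Zeta wins the head-to-head 15–4.

Zeta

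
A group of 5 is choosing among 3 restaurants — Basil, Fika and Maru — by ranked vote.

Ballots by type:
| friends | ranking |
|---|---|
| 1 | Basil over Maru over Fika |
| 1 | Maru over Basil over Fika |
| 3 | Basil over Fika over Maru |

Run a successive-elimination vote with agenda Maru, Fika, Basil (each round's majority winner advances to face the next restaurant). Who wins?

Round 1: Maru vs Fika — 2–3, Fika advances.
Round 2: Fika vs Basil — 0–5, Basil advances.
Basil survives the agenda.

Basil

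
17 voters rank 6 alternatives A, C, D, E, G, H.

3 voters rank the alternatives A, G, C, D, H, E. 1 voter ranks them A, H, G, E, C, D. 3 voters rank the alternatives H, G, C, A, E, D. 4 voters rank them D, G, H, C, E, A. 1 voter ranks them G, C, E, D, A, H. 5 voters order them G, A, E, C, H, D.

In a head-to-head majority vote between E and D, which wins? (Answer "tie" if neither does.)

Ballots ranking E above D: 1 + 3 + 1 + 5 = 10.
Ballots ranking D above E: 17 − 10 = 7.
E wins the head-to-head 10–7.

E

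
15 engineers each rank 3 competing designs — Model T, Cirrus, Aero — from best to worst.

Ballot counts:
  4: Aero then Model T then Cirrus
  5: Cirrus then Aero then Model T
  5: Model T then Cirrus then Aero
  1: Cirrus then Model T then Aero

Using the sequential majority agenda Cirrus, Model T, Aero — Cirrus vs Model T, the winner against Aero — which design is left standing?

Round 1: Cirrus vs Model T — 6–9, Model T advances.
Round 2: Model T vs Aero — 6–9, Aero advances.
The agenda winner is Aero.

Aero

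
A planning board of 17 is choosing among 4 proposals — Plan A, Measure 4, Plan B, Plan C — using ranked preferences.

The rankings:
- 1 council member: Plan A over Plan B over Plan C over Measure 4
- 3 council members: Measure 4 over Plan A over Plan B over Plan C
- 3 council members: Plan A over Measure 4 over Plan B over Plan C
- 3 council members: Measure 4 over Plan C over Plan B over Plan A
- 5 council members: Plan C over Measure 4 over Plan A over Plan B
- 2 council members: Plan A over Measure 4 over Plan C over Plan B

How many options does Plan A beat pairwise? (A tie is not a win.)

Plan A against each rival (17 council members):
Plan A vs Measure 4: Measure 4, 11–6.
Plan A vs Plan B: Plan A, 14–3.
Plan A vs Plan C: Plan A is ranked higher on 1+3+3+2 = 9 ballots, Plan C on 8. Plan A wins 9–8.
Plan A beats Plan B, Plan C; loses to Measure 4 — 2 pairwise wins.

2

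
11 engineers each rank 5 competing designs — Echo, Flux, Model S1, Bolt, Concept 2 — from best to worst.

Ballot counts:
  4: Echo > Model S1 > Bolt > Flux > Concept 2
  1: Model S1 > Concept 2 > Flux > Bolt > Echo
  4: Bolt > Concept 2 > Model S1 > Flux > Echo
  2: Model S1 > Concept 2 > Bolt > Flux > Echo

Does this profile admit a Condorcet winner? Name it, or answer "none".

Check each pair by majority over 11 ballots:
Echo vs Flux: 4 for Echo, 7 for Flux — Flux by 7–4.
Echo vs Model S1: 4 to 7, Model S1.
Echo vs Bolt: 4 for Echo, 7 for Bolt — Bolt by 7–4.
Echo vs Concept 2: Echo is ranked higher on 4 ballots, Concept 2 on 7. Concept 2 wins 7–4.
Flux vs Model S1: 0 to 11, Model S1.
Flux vs Bolt: 1 for Flux, 10 for Bolt — Bolt by 10–1.
Flux vs Concept 2: 4 to 7, Concept 2.
Model S1 vs Bolt: 4+1+2 = 7 for Model S1, 4 for Bolt — Model S1 by 7–4.
Model S1 vs Concept 2: Model S1 is ranked higher on 4+1+2 = 7 ballots, Concept 2 on 4. Model S1 wins 7–4.
Bolt vs Concept 2: Bolt preferred on 4+4 = 8 ballots; Bolt wins 8–3.
Model S1 defeats every rival head-to-head and is the Condorcet winner.

Model S1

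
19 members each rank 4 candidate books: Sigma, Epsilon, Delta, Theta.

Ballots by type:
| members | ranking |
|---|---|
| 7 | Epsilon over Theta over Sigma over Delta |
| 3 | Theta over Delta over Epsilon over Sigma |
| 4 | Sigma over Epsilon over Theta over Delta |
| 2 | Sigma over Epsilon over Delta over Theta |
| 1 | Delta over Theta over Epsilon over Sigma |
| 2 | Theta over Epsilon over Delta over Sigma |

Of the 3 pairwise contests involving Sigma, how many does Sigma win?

1

Sigma against each rival (19 members):
Sigma vs Epsilon: 6 to 13, Epsilon.
Sigma vs Delta: 7+4+2 = 13 for Sigma, 6 for Delta — Sigma by 13–6.
Sigma–Theta: Theta 13–6.
Sigma beats Delta; loses to Epsilon, Theta — 1 pairwise win.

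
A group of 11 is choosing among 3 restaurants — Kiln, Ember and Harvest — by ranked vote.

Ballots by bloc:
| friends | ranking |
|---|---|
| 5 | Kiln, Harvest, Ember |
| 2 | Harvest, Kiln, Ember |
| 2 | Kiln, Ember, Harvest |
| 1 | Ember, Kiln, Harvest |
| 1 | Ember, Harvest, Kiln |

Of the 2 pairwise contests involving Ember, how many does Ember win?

Ember against each rival (11 friends):
Ember vs Kiln: 1+1 = 2 for Ember, 9 for Kiln — Kiln by 9–2.
Ember vs Harvest: 2+1+1 = 4 for Ember, 7 for Harvest — Harvest by 7–4.
Ember beats no one; loses to Kiln, Harvest — 0 pairwise wins.

0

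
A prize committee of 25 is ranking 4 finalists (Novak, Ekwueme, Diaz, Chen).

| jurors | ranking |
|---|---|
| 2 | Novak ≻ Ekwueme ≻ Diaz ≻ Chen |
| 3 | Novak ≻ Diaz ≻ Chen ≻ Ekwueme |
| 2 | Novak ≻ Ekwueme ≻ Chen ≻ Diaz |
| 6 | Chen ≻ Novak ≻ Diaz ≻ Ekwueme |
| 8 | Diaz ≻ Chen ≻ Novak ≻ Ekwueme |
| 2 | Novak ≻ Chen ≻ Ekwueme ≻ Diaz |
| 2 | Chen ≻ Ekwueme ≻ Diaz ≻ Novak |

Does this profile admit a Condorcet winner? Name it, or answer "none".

Pairwise majorities:
Novak vs Ekwueme: Novak wins 23–2.
Novak vs Diaz: 15 to 10, Novak.
Novak–Chen: Chen 16–9.
Ekwueme vs Diaz: Ekwueme preferred on 2+2+2+2 = 8 ballots; Diaz wins 17–8.
Ekwueme–Chen: Chen 21–4.
Diaz vs Chen: 2+3+8 = 13 for Diaz, 12 for Chen — Diaz by 13–12.
Each nominee drops at least one matchup (Novak loses to Chen; Ekwueme loses to Novak; Diaz loses to Novak; Chen loses to Diaz); the cycle Novak > Diaz > Chen > Novak rules out a Condorcet winner.

none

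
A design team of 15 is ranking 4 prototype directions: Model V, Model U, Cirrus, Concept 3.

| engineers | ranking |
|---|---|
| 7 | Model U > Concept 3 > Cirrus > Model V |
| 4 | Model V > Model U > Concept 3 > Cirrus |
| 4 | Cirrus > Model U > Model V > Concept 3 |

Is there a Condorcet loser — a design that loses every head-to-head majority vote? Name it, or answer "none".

none

Head-to-head results (15 engineers):
Model V vs Model U: Model U, 11–4.
Model V–Cirrus: Cirrus 11–4.
Model V–Concept 3: Model V 8–7.
Model U vs Cirrus: 11 to 4, Model U.
Model U vs Concept 3: 15 to 0, Model U.
Cirrus–Concept 3: Concept 3 11–4.
No design is winless: Model V beats Concept 3; Model U beats Model V; Cirrus beats Model V; Concept 3 beats Cirrus. There is no Condorcet loser.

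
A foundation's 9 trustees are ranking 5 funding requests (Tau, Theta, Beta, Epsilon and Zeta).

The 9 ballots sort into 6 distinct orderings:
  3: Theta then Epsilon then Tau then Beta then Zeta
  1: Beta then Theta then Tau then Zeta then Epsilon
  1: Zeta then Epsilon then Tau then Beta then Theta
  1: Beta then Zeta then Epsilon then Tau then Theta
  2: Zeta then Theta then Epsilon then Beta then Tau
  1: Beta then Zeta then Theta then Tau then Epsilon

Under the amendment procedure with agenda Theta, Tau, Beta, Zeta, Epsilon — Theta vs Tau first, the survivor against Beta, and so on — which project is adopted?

Round 1: Theta vs Tau — 7–2, Theta advances.
Round 2: Theta vs Beta — 5–4, Theta advances.
Round 3: Theta vs Zeta — 4–5, Zeta advances.
Round 4: Zeta vs Epsilon — 6–3, Zeta advances.
Zeta survives the agenda.

Zeta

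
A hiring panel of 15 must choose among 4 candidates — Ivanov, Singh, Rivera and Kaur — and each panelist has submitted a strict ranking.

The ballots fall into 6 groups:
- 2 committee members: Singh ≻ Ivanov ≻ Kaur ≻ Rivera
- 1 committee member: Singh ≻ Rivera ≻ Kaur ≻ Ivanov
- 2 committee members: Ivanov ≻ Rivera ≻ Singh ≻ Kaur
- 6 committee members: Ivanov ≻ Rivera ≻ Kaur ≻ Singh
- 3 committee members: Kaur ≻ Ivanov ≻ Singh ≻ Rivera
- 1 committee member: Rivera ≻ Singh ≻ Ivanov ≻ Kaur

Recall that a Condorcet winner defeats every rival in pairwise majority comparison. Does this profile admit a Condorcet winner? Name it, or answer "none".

Pairwise majorities:
Ivanov vs Singh: Ivanov, 11–4.
Ivanov vs Rivera: Ivanov wins 13–2.
Ivanov vs Kaur: 2+2+6+1 = 11 for Ivanov, 4 for Kaur — Ivanov by 11–4.
Singh vs Rivera: Rivera wins 9–6.
Singh vs Kaur: 2+1+2+1 = 6 for Singh, 9 for Kaur — Kaur by 9–6.
Rivera vs Kaur: Rivera, 10–5.
Ivanov defeats every rival head-to-head and is the Condorcet winner.

Ivanov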